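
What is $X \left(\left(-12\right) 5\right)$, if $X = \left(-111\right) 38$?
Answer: $253080$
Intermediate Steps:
$X = -4218$
$X \left(\left(-12\right) 5\right) = - 4218 \left(\left(-12\right) 5\right) = \left(-4218\right) \left(-60\right) = 253080$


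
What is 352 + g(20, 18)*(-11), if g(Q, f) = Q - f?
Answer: 330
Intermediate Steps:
352 + g(20, 18)*(-11) = 352 + (20 - 1*18)*(-11) = 352 + (20 - 18)*(-11) = 352 + 2*(-11) = 352 - 22 = 330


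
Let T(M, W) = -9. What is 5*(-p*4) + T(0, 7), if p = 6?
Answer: -129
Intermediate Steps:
5*(-p*4) + T(0, 7) = 5*(-1*6*4) - 9 = 5*(-6*4) - 9 = 5*(-24) - 9 = -120 - 9 = -129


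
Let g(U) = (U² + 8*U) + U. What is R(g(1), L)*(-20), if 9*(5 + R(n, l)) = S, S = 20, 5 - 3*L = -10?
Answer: 500/9 ≈ 55.556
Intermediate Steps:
L = 5 (L = 5/3 - ⅓*(-10) = 5/3 + 10/3 = 5)
g(U) = U² + 9*U
R(n, l) = -25/9 (R(n, l) = -5 + (⅑)*20 = -5 + 20/9 = -25/9)
R(g(1), L)*(-20) = -25/9*(-20) = 500/9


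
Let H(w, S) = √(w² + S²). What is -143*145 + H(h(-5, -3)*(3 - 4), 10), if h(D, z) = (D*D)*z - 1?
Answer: -20735 + 2*√1469 ≈ -20658.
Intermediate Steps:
h(D, z) = -1 + z*D² (h(D, z) = D²*z - 1 = z*D² - 1 = -1 + z*D²)
H(w, S) = √(S² + w²)
-143*145 + H(h(-5, -3)*(3 - 4), 10) = -143*145 + √(10² + ((-1 - 3*(-5)²)*(3 - 4))²) = -20735 + √(100 + ((-1 - 3*25)*(-1))²) = -20735 + √(100 + ((-1 - 75)*(-1))²) = -20735 + √(100 + (-76*(-1))²) = -20735 + √(100 + 76²) = -20735 + √(100 + 5776) = -20735 + √5876 = -20735 + 2*√1469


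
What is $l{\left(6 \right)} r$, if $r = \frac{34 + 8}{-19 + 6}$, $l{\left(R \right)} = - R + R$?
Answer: $0$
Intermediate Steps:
$l{\left(R \right)} = 0$
$r = - \frac{42}{13}$ ($r = \frac{42}{-13} = 42 \left(- \frac{1}{13}\right) = - \frac{42}{13} \approx -3.2308$)
$l{\left(6 \right)} r = 0 \left(- \frac{42}{13}\right) = 0$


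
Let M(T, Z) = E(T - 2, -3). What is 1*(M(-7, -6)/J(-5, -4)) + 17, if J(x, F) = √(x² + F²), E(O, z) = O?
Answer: 17 - 9*√41/41 ≈ 15.594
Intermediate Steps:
M(T, Z) = -2 + T (M(T, Z) = T - 2 = -2 + T)
J(x, F) = √(F² + x²)
1*(M(-7, -6)/J(-5, -4)) + 17 = 1*((-2 - 7)/(√((-4)² + (-5)²))) + 17 = 1*(-9/√(16 + 25)) + 17 = 1*(-9*√41/41) + 17 = -9*√41/41 + 17 = 17 - 9*√41/41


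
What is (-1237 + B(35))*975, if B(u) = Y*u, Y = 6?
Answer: -1001325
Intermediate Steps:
B(u) = 6*u
(-1237 + B(35))*975 = (-1237 + 6*35)*975 = (-1237 + 210)*975 = -1027*975 = -1001325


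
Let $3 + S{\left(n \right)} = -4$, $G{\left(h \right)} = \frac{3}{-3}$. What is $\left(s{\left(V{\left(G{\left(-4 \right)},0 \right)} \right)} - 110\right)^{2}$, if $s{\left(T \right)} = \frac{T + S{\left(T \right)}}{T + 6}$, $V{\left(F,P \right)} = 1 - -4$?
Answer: $\frac{1468944}{121} \approx 12140.0$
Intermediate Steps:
$G{\left(h \right)} = -1$ ($G{\left(h \right)} = 3 \left(- \frac{1}{3}\right) = -1$)
$V{\left(F,P \right)} = 5$ ($V{\left(F,P \right)} = 1 + 4 = 5$)
$S{\left(n \right)} = -7$ ($S{\left(n \right)} = -3 - 4 = -7$)
$s{\left(T \right)} = \frac{-7 + T}{6 + T}$ ($s{\left(T \right)} = \frac{T - 7}{T + 6} = \frac{-7 + T}{6 + T}$)
$\left(s{\left(V{\left(G{\left(-4 \right)},0 \right)} \right)} - 110\right)^{2} = \left(\frac{-7 + 5}{6 + 5} - 110\right)^{2} = \left(\frac{1}{11} \left(-2\right) - 110\right)^{2} = \left(- \frac{2}{11} - 110\right)^{2} = \left(- \frac{1212}{11}\right)^{2} = \frac{1468944}{121}$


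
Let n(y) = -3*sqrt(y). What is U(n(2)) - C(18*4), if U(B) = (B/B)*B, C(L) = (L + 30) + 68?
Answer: -170 - 3*sqrt(2) ≈ -174.24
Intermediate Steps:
C(L) = 98 + L (C(L) = (30 + L) + 68 = 98 + L)
U(B) = B (U(B) = 1*B = B)
U(n(2)) - C(18*4) = -3*sqrt(2) - (98 + 18*4) = -3*sqrt(2) - (98 + 72) = -3*sqrt(2) - 1*170 = -3*sqrt(2) - 170 = -170 - 3*sqrt(2)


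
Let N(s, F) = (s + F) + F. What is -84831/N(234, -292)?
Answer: 84831/350 ≈ 242.37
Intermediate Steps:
N(s, F) = s + 2*F (N(s, F) = (F + s) + F = s + 2*F)
-84831/N(234, -292) = -84831/(234 + 2*(-292)) = -84831/(234 - 584) = -84831/(-350) = -84831*(-1/350) = 84831/350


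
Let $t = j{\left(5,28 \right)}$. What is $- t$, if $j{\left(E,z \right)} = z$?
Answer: $-28$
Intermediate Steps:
$t = 28$
$- t = \left(-1\right) 28 = -28$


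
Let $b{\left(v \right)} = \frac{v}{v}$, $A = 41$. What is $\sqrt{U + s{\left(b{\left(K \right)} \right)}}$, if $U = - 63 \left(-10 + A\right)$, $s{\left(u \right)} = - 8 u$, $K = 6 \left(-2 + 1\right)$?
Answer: $i \sqrt{1961} \approx 44.283 i$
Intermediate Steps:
$K = -6$ ($K = 6 \left(-1\right) = -6$)
$b{\left(v \right)} = 1$
$U = -1953$ ($U = - 63 \left(-10 + 41\right) = \left(-63\right) 31 = -1953$)
$\sqrt{U + s{\left(b{\left(K \right)} \right)}} = \sqrt{-1953 - 8} = \sqrt{-1961} = i \sqrt{1961}$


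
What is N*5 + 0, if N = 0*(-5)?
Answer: 0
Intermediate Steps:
N = 0
N*5 + 0 = 0*5 + 0 = 0 + 0 = 0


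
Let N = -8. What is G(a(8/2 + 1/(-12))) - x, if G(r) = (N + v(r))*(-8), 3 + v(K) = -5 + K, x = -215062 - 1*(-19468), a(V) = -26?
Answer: 195930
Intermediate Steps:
x = -195594 (x = -215062 + 19468 = -195594)
v(K) = -8 + K (v(K) = -3 + (-5 + K) = -8 + K)
G(r) = 128 - 8*r (G(r) = (-8 + (-8 + r))*(-8) = (-16 + r)*(-8) = 128 - 8*r)
G(a(8/2 + 1/(-12))) - x = (128 - 8*(-26)) - 1*(-195594) = (128 + 208) + 195594 = 336 + 195594 = 195930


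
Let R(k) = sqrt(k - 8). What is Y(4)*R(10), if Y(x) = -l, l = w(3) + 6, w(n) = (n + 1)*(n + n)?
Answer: -30*sqrt(2) ≈ -42.426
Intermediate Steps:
w(n) = 2*n*(1 + n) (w(n) = (1 + n)*(2*n) = 2*n*(1 + n))
l = 30 (l = 2*3*(1 + 3) + 6 = 2*3*4 + 6 = 24 + 6 = 30)
Y(x) = -30 (Y(x) = -1*30 = -30)
R(k) = sqrt(-8 + k)
Y(4)*R(10) = -30*sqrt(-8 + 10) = -30*sqrt(2)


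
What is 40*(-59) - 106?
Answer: -2466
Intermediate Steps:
40*(-59) - 106 = -2360 - 106 = -2466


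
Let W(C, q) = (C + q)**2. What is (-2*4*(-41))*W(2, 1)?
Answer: 2952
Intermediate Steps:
(-2*4*(-41))*W(2, 1) = (-2*4*(-41))*(2 + 1)**2 = -8*(-41)*3**2 = 328*9 = 2952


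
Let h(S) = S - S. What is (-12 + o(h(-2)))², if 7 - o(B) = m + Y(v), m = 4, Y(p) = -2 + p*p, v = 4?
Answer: 529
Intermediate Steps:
Y(p) = -2 + p²
h(S) = 0
o(B) = -11 (o(B) = 7 - (4 + (-2 + 4²)) = 7 - (4 + (-2 + 16)) = 7 - (4 + 14) = 7 - 1*18 = 7 - 18 = -11)
(-12 + o(h(-2)))² = (-12 - 11)² = (-23)² = 529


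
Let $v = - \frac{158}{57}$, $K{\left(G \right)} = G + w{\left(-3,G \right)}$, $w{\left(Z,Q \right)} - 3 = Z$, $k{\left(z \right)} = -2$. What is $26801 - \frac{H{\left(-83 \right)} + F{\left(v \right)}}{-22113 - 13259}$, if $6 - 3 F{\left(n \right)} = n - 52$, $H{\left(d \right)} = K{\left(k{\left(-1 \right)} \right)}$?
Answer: $\frac{81054426667}{3024306} \approx 26801.0$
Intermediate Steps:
$w{\left(Z,Q \right)} = 3 + Z$
$K{\left(G \right)} = G$ ($K{\left(G \right)} = G + \left(3 - 3\right) = G + 0 = G$)
$H{\left(d \right)} = -2$
$v = - \frac{158}{57}$ ($v = \left(-158\right) \frac{1}{57} = - \frac{158}{57} \approx -2.7719$)
$F{\left(n \right)} = \frac{58}{3} - \frac{n}{3}$ ($F{\left(n \right)} = 2 - \frac{n - 52}{3} = 2 - \frac{-52 + n}{3} = 2 - \left(- \frac{52}{3} + \frac{n}{3}\right) = \frac{58}{3} - \frac{n}{3}$)
$26801 - \frac{H{\left(-83 \right)} + F{\left(v \right)}}{-22113 - 13259} = 26801 - \frac{-2 + \left(\frac{58}{3} - - \frac{158}{171}\right)}{-22113 - 13259} = 26801 - \frac{-2 + \left(\frac{58}{3} + \frac{158}{171}\right)}{-35372} = 26801 - \left(-2 + \frac{3464}{171}\right) \left(- \frac{1}{35372}\right) = 26801 - \frac{3122}{171} \left(- \frac{1}{35372}\right) = 26801 - - \frac{1561}{3024306} = 26801 + \frac{1561}{3024306} = \frac{81054426667}{3024306}$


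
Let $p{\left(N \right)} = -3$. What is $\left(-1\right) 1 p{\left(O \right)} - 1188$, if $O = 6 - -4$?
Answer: $-1185$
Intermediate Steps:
$O = 10$ ($O = 6 + 4 = 10$)
$\left(-1\right) 1 p{\left(O \right)} - 1188 = \left(-1\right) 1 \left(-3\right) - 1188 = \left(-1\right) \left(-3\right) - 1188 = 3 - 1188 = -1185$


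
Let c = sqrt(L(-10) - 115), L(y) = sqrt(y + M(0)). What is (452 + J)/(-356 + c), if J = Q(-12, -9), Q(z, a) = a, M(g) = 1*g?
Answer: -443/(356 - sqrt(-115 + I*sqrt(10))) ≈ -1.2438 - 0.037485*I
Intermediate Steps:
M(g) = g
L(y) = sqrt(y) (L(y) = sqrt(y + 0) = sqrt(y))
c = sqrt(-115 + I*sqrt(10)) (c = sqrt(sqrt(-10) - 115) = sqrt(I*sqrt(10) - 115) = sqrt(-115 + I*sqrt(10)) ≈ 0.1474 + 10.725*I)
J = -9
(452 + J)/(-356 + c) = (452 - 9)/(-356 + sqrt(-115 + I*sqrt(10))) = 443/(-356 + sqrt(-115 + I*sqrt(10)))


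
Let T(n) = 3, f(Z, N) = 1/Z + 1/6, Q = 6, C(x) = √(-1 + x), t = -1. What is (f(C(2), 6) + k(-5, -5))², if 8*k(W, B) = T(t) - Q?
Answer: 361/576 ≈ 0.62674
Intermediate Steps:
f(Z, N) = ⅙ + 1/Z (f(Z, N) = 1/Z + 1*(⅙) = 1/Z + ⅙ = ⅙ + 1/Z)
k(W, B) = -3/8 (k(W, B) = (3 - 1*6)/8 = (3 - 6)/8 = (⅛)*(-3) = -3/8)
(f(C(2), 6) + k(-5, -5))² = ((6 + √(-1 + 2))/(6*(√(-1 + 2))) - 3/8)² = ((6 + √1)/(6*(√1)) - 3/8)² = ((⅙)*(6 + 1)/1 - 3/8)² = ((⅙)*1*7 - 3/8)² = (7/6 - 3/8)² = (19/24)² = 361/576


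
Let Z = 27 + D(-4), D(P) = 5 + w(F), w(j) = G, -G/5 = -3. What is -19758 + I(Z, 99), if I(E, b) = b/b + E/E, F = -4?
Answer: -19756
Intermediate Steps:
G = 15 (G = -5*(-3) = 15)
w(j) = 15
D(P) = 20 (D(P) = 5 + 15 = 20)
Z = 47 (Z = 27 + 20 = 47)
I(E, b) = 2 (I(E, b) = 1 + 1 = 2)
-19758 + I(Z, 99) = -19758 + 2 = -19756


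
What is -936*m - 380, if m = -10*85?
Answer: 795220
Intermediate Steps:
m = -850
-936*m - 380 = -936*(-850) - 380 = 795600 - 380 = 795220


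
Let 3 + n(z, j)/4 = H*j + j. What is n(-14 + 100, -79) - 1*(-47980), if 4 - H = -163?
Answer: -5120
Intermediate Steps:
H = 167 (H = 4 - 1*(-163) = 4 + 163 = 167)
n(z, j) = -12 + 672*j (n(z, j) = -12 + 4*(167*j + j) = -12 + 4*(168*j) = -12 + 672*j)
n(-14 + 100, -79) - 1*(-47980) = (-12 + 672*(-79)) - 1*(-47980) = (-12 - 53088) + 47980 = -53100 + 47980 = -5120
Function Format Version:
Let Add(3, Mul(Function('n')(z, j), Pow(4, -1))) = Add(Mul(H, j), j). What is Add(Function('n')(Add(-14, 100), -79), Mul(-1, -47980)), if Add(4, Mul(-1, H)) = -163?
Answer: -5120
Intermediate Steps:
H = 167 (H = Add(4, Mul(-1, -163)) = Add(4, 163) = 167)
Function('n')(z, j) = Add(-12, Mul(672, j)) (Function('n')(z, j) = Add(-12, Mul(4, Add(Mul(167, j), j))) = Add(-12, Mul(4, Mul(168, j))) = Add(-12, Mul(672, j)))
Add(Function('n')(Add(-14, 100), -79), Mul(-1, -47980)) = Add(Add(-12, Mul(672, -79)), Mul(-1, -47980)) = Add(Add(-12, -53088), 47980) = Add(-53100, 47980) = -5120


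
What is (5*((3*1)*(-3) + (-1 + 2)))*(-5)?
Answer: 200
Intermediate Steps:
(5*((3*1)*(-3) + (-1 + 2)))*(-5) = (5*(3*(-3) + 1))*(-5) = (5*(-9 + 1))*(-5) = (5*(-8))*(-5) = -40*(-5) = 200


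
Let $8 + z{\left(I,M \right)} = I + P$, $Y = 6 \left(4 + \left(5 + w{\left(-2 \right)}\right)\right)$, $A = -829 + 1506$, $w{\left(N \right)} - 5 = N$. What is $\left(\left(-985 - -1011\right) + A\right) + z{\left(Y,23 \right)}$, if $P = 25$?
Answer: $792$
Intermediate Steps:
$w{\left(N \right)} = 5 + N$
$A = 677$
$Y = 72$ ($Y = 6 \left(4 + \left(5 + \left(5 - 2\right)\right)\right) = 6 \left(4 + \left(5 + 3\right)\right) = 6 \left(4 + 8\right) = 6 \cdot 12 = 72$)
$z{\left(I,M \right)} = 17 + I$ ($z{\left(I,M \right)} = -8 + \left(I + 25\right) = -8 + \left(25 + I\right) = 17 + I$)
$\left(\left(-985 - -1011\right) + A\right) + z{\left(Y,23 \right)} = \left(\left(-985 - -1011\right) + 677\right) + \left(17 + 72\right) = \left(\left(-985 + 1011\right) + 677\right) + 89 = \left(26 + 677\right) + 89 = 703 + 89 = 792$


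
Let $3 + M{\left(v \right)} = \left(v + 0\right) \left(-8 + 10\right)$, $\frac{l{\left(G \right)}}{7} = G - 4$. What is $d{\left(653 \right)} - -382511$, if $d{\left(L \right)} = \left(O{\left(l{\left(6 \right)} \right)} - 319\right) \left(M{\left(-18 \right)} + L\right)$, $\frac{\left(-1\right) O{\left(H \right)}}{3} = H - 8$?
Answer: $175593$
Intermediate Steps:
$l{\left(G \right)} = -28 + 7 G$ ($l{\left(G \right)} = 7 \left(G - 4\right) = 7 \left(-4 + G\right) = -28 + 7 G$)
$M{\left(v \right)} = -3 + 2 v$ ($M{\left(v \right)} = -3 + \left(v + 0\right) \left(-8 + 10\right) = -3 + v 2 = -3 + 2 v$)
$O{\left(H \right)} = 24 - 3 H$ ($O{\left(H \right)} = - 3 \left(H - 8\right) = - 3 \left(-8 + H\right) = 24 - 3 H$)
$d{\left(L \right)} = 13143 - 337 L$ ($d{\left(L \right)} = \left(\left(24 - 3 \left(-28 + 7 \cdot 6\right)\right) - 319\right) \left(\left(-3 + 2 \left(-18\right)\right) + L\right) = \left(\left(24 - 3 \left(-28 + 42\right)\right) - 319\right) \left(\left(-3 - 36\right) + L\right) = \left(\left(24 - 42\right) - 319\right) \left(-39 + L\right) = \left(-18 - 319\right) \left(-39 + L\right) = - 337 \left(-39 + L\right) = 13143 - 337 L$)
$d{\left(653 \right)} - -382511 = \left(13143 - 220061\right) - -382511 = \left(13143 - 220061\right) + 382511 = -206918 + 382511 = 175593$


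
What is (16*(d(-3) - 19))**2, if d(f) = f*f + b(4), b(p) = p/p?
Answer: 20736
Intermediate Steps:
b(p) = 1
d(f) = 1 + f**2 (d(f) = f*f + 1 = f**2 + 1 = 1 + f**2)
(16*(d(-3) - 19))**2 = (16*((1 + (-3)**2) - 19))**2 = (16*((1 + 9) - 19))**2 = (16*(10 - 19))**2 = (16*(-9))**2 = (-144)**2 = 20736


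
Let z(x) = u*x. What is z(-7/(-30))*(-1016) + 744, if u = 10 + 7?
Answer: -49292/15 ≈ -3286.1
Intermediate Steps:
u = 17
z(x) = 17*x
z(-7/(-30))*(-1016) + 744 = (17*(-7/(-30)))*(-1016) + 744 = (17*(-7*(-1/30)))*(-1016) + 744 = (17*(7/30))*(-1016) + 744 = (119/30)*(-1016) + 744 = -60452/15 + 744 = -49292/15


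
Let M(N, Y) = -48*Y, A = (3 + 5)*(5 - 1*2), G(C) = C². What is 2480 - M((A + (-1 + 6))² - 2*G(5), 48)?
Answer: 4784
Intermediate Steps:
A = 24 (A = 8*(5 - 2) = 8*3 = 24)
2480 - M((A + (-1 + 6))² - 2*G(5), 48) = 2480 - (-48)*48 = 2480 - 1*(-2304) = 2480 + 2304 = 4784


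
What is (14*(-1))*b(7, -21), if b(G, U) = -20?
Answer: 280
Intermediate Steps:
(14*(-1))*b(7, -21) = (14*(-1))*(-20) = -14*(-20) = 280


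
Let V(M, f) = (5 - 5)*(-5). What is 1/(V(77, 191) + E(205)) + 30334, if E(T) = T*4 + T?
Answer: 31092351/1025 ≈ 30334.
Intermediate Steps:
E(T) = 5*T (E(T) = 4*T + T = 5*T)
V(M, f) = 0 (V(M, f) = 0*(-5) = 0)
1/(V(77, 191) + E(205)) + 30334 = 1/(0 + 5*205) + 30334 = 1/(0 + 1025) + 30334 = 1/1025 + 30334 = 31092351/1025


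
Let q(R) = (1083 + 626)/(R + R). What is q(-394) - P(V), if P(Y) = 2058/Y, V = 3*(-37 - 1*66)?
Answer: 364541/81164 ≈ 4.4914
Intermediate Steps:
V = -309 (V = 3*(-37 - 66) = 3*(-103) = -309)
q(R) = 1709/(2*R) (q(R) = 1709/((2*R)) = 1709*(1/(2*R)) = 1709/(2*R))
q(-394) - P(V) = (1709/2)/(-394) - 2058/(-309) = (1709/2)*(-1/394) - 2058*(-1)/309 = -1709/788 - 1*(-686/103) = -1709/788 + 686/103 = 364541/81164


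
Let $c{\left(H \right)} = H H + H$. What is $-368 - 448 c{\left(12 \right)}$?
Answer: $-70256$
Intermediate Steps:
$c{\left(H \right)} = H + H^{2}$ ($c{\left(H \right)} = H^{2} + H = H + H^{2}$)
$-368 - 448 c{\left(12 \right)} = -368 - 448 \cdot 12 \left(1 + 12\right) = -368 - 448 \cdot 12 \cdot 13 = -368 - 69888 = -70256$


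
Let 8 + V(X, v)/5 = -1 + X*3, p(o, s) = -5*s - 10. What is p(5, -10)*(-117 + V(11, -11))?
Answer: 120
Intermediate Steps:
p(o, s) = -10 - 5*s
V(X, v) = -45 + 15*X (V(X, v) = -40 + 5*(-1 + X*3) = -40 + 5*(-1 + 3*X) = -40 + (-5 + 15*X) = -45 + 15*X)
p(5, -10)*(-117 + V(11, -11)) = (-10 - 5*(-10))*(-117 + (-45 + 15*11)) = (-10 + 50)*(-117 + (-45 + 165)) = 40*(-117 + 120) = 40*3 = 120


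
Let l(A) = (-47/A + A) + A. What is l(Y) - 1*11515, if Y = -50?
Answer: -580703/50 ≈ -11614.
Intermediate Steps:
l(A) = -47/A + 2*A (l(A) = (A - 47/A) + A = -47/A + 2*A)
l(Y) - 1*11515 = (-47/(-50) + 2*(-50)) - 1*11515 = (-47*(-1/50) - 100) - 11515 = (47/50 - 100) - 11515 = -4953/50 - 11515 = -580703/50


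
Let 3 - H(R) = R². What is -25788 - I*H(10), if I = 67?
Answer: -19289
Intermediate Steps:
H(R) = 3 - R²
-25788 - I*H(10) = -25788 - 67*(3 - 1*10²) = -25788 - 67*(3 - 1*100) = -25788 - 67*(3 - 100) = -25788 - 67*(-97) = -25788 - 1*(-6499) = -25788 + 6499 = -19289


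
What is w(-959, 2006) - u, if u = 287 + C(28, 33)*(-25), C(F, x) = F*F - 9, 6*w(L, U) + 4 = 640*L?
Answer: -83206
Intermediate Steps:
w(L, U) = -2/3 + 320*L/3 (w(L, U) = -2/3 + (640*L)/6 = -2/3 + 320*L/3)
C(F, x) = -9 + F**2 (C(F, x) = F**2 - 9 = -9 + F**2)
u = -19088 (u = 287 + (-9 + 28**2)*(-25) = 287 + (-9 + 784)*(-25) = 287 + 775*(-25) = 287 - 19375 = -19088)
w(-959, 2006) - u = (-2/3 + (320/3)*(-959)) - 1*(-19088) = (-2/3 - 306880/3) + 19088 = -102294 + 19088 = -83206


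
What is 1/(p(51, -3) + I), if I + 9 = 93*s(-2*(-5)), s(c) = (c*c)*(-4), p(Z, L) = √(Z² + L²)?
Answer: -12403/461502357 - √290/461502357 ≈ -2.6912e-5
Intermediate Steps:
p(Z, L) = √(L² + Z²)
s(c) = -4*c² (s(c) = c²*(-4) = -4*c²)
I = -37209 (I = -9 + 93*(-4*(-2*(-5))²) = -9 + 93*(-4*10²) = -9 + 93*(-4*100) = -9 + 93*(-400) = -9 - 37200 = -37209)
1/(p(51, -3) + I) = 1/(√((-3)² + 51²) - 37209) = 1/(√(9 + 2601) - 37209) = 1/(√2610 - 37209) = 1/(3*√290 - 37209) = 1/(-37209 + 3*√290)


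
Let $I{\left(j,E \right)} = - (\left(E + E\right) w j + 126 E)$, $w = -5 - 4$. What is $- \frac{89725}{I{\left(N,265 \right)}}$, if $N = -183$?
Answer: $\frac{3589}{36252} \approx 0.099001$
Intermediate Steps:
$w = -9$ ($w = -5 - 4 = -9$)
$I{\left(j,E \right)} = - 126 E + 18 E j$ ($I{\left(j,E \right)} = - (\left(E + E\right) \left(-9\right) j + 126 E) = - (2 E \left(-9\right) j + 126 E) = - (- 18 E j + 126 E) = - (126 E - 18 E j) = - 126 E + 18 E j$)
$- \frac{89725}{I{\left(N,265 \right)}} = - \frac{89725}{18 \cdot 265 \left(-7 - 183\right)} = - \frac{89725}{18 \cdot 265 \left(-190\right)} = - \frac{89725}{-906300} = \left(-89725\right) \left(- \frac{1}{906300}\right) = \frac{3589}{36252}$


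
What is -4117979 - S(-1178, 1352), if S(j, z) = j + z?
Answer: -4118153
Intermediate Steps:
-4117979 - S(-1178, 1352) = -4117979 - (-1178 + 1352) = -4117979 - 1*174 = -4117979 - 174 = -4118153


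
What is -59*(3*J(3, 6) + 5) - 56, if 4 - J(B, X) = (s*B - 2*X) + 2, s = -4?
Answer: -4953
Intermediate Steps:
J(B, X) = 2 + 2*X + 4*B (J(B, X) = 4 - ((-4*B - 2*X) + 2) = 4 - (2 - 4*B - 2*X) = 4 + (-2 + 2*X + 4*B) = 2 + 2*X + 4*B)
-59*(3*J(3, 6) + 5) - 56 = -59*(3*(2 + 2*6 + 4*3) + 5) - 56 = -59*(3*(2 + 12 + 12) + 5) - 56 = -59*(3*26 + 5) - 56 = -59*(78 + 5) - 56 = -59*83 - 56 = -4897 - 56 = -4953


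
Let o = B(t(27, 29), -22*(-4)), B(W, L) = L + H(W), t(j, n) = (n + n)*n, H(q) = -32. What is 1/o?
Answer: 1/56 ≈ 0.017857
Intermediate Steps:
t(j, n) = 2*n² (t(j, n) = (2*n)*n = 2*n²)
B(W, L) = -32 + L (B(W, L) = L - 32 = -32 + L)
o = 56 (o = -32 - 22*(-4) = -32 + 88 = 56)
1/o = 1/56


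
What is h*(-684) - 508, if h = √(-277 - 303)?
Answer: -508 - 1368*I*√145 ≈ -508.0 - 16473.0*I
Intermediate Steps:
h = 2*I*√145 (h = √(-580) = 2*I*√145 ≈ 24.083*I)
h*(-684) - 508 = (2*I*√145)*(-684) - 508 = -1368*I*√145 - 508 = -508 - 1368*I*√145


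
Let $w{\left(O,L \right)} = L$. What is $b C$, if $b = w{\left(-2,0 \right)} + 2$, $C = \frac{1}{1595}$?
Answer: $\frac{2}{1595} \approx 0.0012539$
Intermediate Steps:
$C = \frac{1}{1595} \approx 0.00062696$
$b = 2$ ($b = 0 + 2 = 2$)
$b C = 2 \cdot \frac{1}{1595} = \frac{2}{1595}$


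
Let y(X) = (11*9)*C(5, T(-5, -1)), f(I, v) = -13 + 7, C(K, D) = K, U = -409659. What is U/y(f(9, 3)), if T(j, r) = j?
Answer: -136553/165 ≈ -827.59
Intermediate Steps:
f(I, v) = -6
y(X) = 495 (y(X) = (11*9)*5 = 99*5 = 495)
U/y(f(9, 3)) = -409659/495 = -409659*1/495 = -136553/165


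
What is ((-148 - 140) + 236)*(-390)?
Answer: 20280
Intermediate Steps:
((-148 - 140) + 236)*(-390) = (-288 + 236)*(-390) = -52*(-390) = 20280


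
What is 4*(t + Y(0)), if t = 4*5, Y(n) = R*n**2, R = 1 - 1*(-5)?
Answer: 80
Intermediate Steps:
R = 6 (R = 1 + 5 = 6)
Y(n) = 6*n**2
t = 20
4*(t + Y(0)) = 4*(20 + 6*0**2) = 4*(20 + 6*0) = 4*(20 + 0) = 4*20 = 80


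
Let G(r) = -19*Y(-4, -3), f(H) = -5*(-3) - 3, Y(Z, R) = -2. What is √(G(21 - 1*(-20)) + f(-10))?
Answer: 5*√2 ≈ 7.0711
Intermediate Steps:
f(H) = 12 (f(H) = 15 - 3 = 12)
G(r) = 38 (G(r) = -19*(-2) = 38)
√(G(21 - 1*(-20)) + f(-10)) = √(38 + 12) = √50 = 5*√2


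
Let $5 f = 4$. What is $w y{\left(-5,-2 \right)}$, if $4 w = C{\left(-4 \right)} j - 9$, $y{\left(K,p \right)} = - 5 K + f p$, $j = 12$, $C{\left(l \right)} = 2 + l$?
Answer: $- \frac{3861}{20} \approx -193.05$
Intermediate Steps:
$f = \frac{4}{5}$ ($f = \frac{1}{5} \cdot 4 = \frac{4}{5} \approx 0.8$)
$y{\left(K,p \right)} = - 5 K + \frac{4 p}{5}$
$w = - \frac{33}{4}$ ($w = \frac{\left(2 - 4\right) 12 - 9}{4} = \frac{\left(-2\right) 12 - 9}{4} = \frac{-24 - 9}{4} = \frac{1}{4} \left(-33\right) = - \frac{33}{4} \approx -8.25$)
$w y{\left(-5,-2 \right)} = - \frac{33 \left(\left(-5\right) \left(-5\right) + \frac{4}{5} \left(-2\right)\right)}{4} = - \frac{33 \left(25 - \frac{8}{5}\right)}{4} = \left(- \frac{33}{4}\right) \frac{117}{5} = - \frac{3861}{20}$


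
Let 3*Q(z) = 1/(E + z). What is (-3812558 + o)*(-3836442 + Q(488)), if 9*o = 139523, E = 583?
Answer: 421239230296669355/28917 ≈ 1.4567e+13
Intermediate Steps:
Q(z) = 1/(3*(583 + z))
o = 139523/9 (o = (1/9)*139523 = 139523/9 ≈ 15503.)
(-3812558 + o)*(-3836442 + Q(488)) = (-3812558 + 139523/9)*(-3836442 + 1/(3*(583 + 488))) = -34173499*(-3836442 + (1/3)/1071)/9 = -34173499*(-3836442 + (1/3)*(1/1071))/9 = -34173499*(-3836442 + 1/3213)/9 = -34173499/9*(-12326488145/3213) = 421239230296669355/28917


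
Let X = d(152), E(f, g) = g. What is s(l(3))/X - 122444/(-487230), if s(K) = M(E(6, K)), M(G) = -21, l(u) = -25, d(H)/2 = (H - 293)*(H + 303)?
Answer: 74862007/297697530 ≈ 0.25147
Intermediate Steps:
d(H) = 2*(-293 + H)*(303 + H) (d(H) = 2*((H - 293)*(H + 303)) = 2*((-293 + H)*(303 + H)) = 2*(-293 + H)*(303 + H))
X = -128310 (X = -177558 + 2*152² + 20*152 = -177558 + 2*23104 + 3040 = -177558 + 46208 + 3040 = -128310)
s(K) = -21
s(l(3))/X - 122444/(-487230) = -21/(-128310) - 122444/(-487230) = -21*(-1/128310) - 122444*(-1/487230) = 1/6110 + 61222/243615 = 74862007/297697530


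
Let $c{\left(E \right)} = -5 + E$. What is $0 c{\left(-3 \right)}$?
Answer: $0$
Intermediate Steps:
$0 c{\left(-3 \right)} = 0 \left(-5 - 3\right) = 0 \left(-8\right) = 0$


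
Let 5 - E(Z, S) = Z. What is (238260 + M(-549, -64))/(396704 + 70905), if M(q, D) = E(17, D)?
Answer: 238248/467609 ≈ 0.50950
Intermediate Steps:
E(Z, S) = 5 - Z
M(q, D) = -12 (M(q, D) = 5 - 1*17 = 5 - 17 = -12)
(238260 + M(-549, -64))/(396704 + 70905) = (238260 - 12)/(396704 + 70905) = 238248/467609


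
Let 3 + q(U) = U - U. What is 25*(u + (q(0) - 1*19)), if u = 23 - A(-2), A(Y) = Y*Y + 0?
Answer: -75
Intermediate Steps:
q(U) = -3 (q(U) = -3 + (U - U) = -3 + 0 = -3)
A(Y) = Y² (A(Y) = Y² + 0 = Y²)
u = 19 (u = 23 - 1*(-2)² = 23 - 1*4 = 23 - 4 = 19)
25*(u + (q(0) - 1*19)) = 25*(19 + (-3 - 1*19)) = 25*(19 + (-3 - 19)) = 25*(19 - 22) = 25*(-3) = -75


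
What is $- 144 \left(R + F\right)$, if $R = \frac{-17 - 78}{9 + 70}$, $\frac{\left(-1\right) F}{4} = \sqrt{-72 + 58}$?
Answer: $\frac{13680}{79} + 576 i \sqrt{14} \approx 173.16 + 2155.2 i$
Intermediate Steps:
$F = - 4 i \sqrt{14}$ ($F = - 4 \sqrt{-72 + 58} = - 4 \sqrt{-14} = - 4 i \sqrt{14} \approx - 14.967 i$)
$R = - \frac{95}{79} \approx -1.2025$
$- 144 \left(R + F\right) = - 144 \left(- \frac{95}{79} - 4 i \sqrt{14}\right) = \frac{13680}{79} + 576 i \sqrt{14}$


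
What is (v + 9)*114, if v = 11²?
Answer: 14820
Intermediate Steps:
v = 121
(v + 9)*114 = (121 + 9)*114 = 130*114 = 14820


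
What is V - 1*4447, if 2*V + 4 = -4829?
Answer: -13727/2 ≈ -6863.5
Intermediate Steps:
V = -4833/2 (V = -2 + (1/2)*(-4829) = -2 - 4829/2 = -4833/2 ≈ -2416.5)
V - 1*4447 = -4833/2 - 1*4447 = -4833/2 - 4447 = -13727/2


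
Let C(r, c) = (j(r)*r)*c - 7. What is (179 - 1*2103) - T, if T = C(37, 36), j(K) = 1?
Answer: -3249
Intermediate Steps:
C(r, c) = -7 + c*r (C(r, c) = (1*r)*c - 7 = r*c - 7 = c*r - 7 = -7 + c*r)
T = 1325 (T = -7 + 36*37 = -7 + 1332 = 1325)
(179 - 1*2103) - T = (179 - 1*2103) - 1*1325 = (179 - 2103) - 1325 = -1924 - 1325 = -3249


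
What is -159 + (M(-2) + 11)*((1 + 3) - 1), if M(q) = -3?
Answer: -135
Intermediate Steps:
-159 + (M(-2) + 11)*((1 + 3) - 1) = -159 + (-3 + 11)*((1 + 3) - 1) = -159 + 8*(4 - 1) = -159 + 8*3 = -159 + 24 = -135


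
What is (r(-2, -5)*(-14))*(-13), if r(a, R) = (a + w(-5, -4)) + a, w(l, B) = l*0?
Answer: -728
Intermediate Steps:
w(l, B) = 0
r(a, R) = 2*a (r(a, R) = (a + 0) + a = a + a = 2*a)
(r(-2, -5)*(-14))*(-13) = ((2*(-2))*(-14))*(-13) = -4*(-14)*(-13) = 56*(-13) = -728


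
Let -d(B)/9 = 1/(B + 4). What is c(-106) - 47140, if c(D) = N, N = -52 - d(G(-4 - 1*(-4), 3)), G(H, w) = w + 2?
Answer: -47191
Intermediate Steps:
G(H, w) = 2 + w
d(B) = -9/(4 + B) (d(B) = -9/(B + 4) = -9/(4 + B))
N = -51 (N = -52 - (-9)/(4 + (2 + 3)) = -52 - (-9)/(4 + 5) = -52 - (-9)/9 = -52 - 1*(-1) = -52 + 1 = -51)
c(D) = -51
c(-106) - 47140 = -51 - 47140 = -47191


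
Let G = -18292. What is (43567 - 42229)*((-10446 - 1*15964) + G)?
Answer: -59811276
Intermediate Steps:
(43567 - 42229)*((-10446 - 1*15964) + G) = (43567 - 42229)*((-10446 - 1*15964) - 18292) = 1338*((-10446 - 15964) - 18292) = 1338*(-26410 - 18292) = 1338*(-44702) = -59811276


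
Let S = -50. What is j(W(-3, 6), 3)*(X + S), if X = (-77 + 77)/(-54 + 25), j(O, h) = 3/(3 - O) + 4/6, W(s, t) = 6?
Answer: 50/3 ≈ 16.667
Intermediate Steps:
j(O, h) = ⅔ + 3/(3 - O) (j(O, h) = 3/(3 - O) + 4*(⅙) = 3/(3 - O) + ⅔ = ⅔ + 3/(3 - O))
X = 0 (X = 0/(-29) = 0*(-1/29) = 0)
j(W(-3, 6), 3)*(X + S) = ((-15 + 2*6)/(3*(-3 + 6)))*(0 - 50) = ((⅓)*(-15 + 12)/3)*(-50) = ((⅓)*(⅓)*(-3))*(-50) = -⅓*(-50) = 50/3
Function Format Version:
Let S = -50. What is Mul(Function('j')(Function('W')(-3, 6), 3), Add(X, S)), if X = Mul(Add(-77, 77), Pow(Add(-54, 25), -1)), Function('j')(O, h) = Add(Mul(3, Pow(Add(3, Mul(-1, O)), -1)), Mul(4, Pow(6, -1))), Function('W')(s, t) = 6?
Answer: Rational(50, 3) ≈ 16.667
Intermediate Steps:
Function('j')(O, h) = Add(Rational(2, 3), Mul(3, Pow(Add(3, Mul(-1, O)), -1))) (Function('j')(O, h) = Add(Mul(3, Pow(Add(3, Mul(-1, O)), -1)), Mul(4, Rational(1, 6))) = Add(Mul(3, Pow(Add(3, Mul(-1, O)), -1)), Rational(2, 3)) = Add(Rational(2, 3), Mul(3, Pow(Add(3, Mul(-1, O)), -1))))
X = 0 (X = Mul(0, Pow(-29, -1)) = Mul(0, Rational(-1, 29)) = 0)
Mul(Function('j')(Function('W')(-3, 6), 3), Add(X, S)) = Mul(Mul(Rational(1, 3), Pow(Add(-3, 6), -1), Add(-15, Mul(2, 6))), Add(0, -50)) = Mul(Mul(Rational(1, 3), Pow(3, -1), Add(-15, 12)), -50) = Mul(Mul(Rational(1, 3), Rational(1, 3), -3), -50) = Mul(Rational(-1, 3), -50) = Rational(50, 3)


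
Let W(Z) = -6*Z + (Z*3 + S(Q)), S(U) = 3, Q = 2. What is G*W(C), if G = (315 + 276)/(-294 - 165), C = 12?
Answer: 2167/51 ≈ 42.490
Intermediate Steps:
G = -197/153 (G = 591/(-459) = 591*(-1/459) = -197/153 ≈ -1.2876)
W(Z) = 3 - 3*Z (W(Z) = -6*Z + (Z*3 + 3) = -6*Z + (3*Z + 3) = -6*Z + (3 + 3*Z) = 3 - 3*Z)
G*W(C) = -197*(3 - 3*12)/153 = -197*(3 - 36)/153 = -197/153*(-33) = 2167/51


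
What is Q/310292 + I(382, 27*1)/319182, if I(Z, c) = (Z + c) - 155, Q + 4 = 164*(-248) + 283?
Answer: -6406952179/49519810572 ≈ -0.12938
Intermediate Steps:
Q = -40393 (Q = -4 + (164*(-248) + 283) = -4 + (-40672 + 283) = -4 - 40389 = -40393)
I(Z, c) = -155 + Z + c
Q/310292 + I(382, 27*1)/319182 = -40393/310292 + (-155 + 382 + 27*1)/319182 = -40393*1/310292 + (-155 + 382 + 27)*(1/319182) = -40393/310292 + 254*(1/319182) = -40393/310292 + 127/159591 = -6406952179/49519810572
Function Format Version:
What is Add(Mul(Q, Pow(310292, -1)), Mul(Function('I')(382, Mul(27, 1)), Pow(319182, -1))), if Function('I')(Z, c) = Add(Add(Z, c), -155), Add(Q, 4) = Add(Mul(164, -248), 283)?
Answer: Rational(-6406952179, 49519810572) ≈ -0.12938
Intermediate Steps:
Q = -40393 (Q = Add(-4, Add(Mul(164, -248), 283)) = Add(-4, Add(-40672, 283)) = Add(-4, -40389) = -40393)
Function('I')(Z, c) = Add(-155, Z, c)
Add(Mul(Q, Pow(310292, -1)), Mul(Function('I')(382, Mul(27, 1)), Pow(319182, -1))) = Add(Mul(-40393, Pow(310292, -1)), Mul(Add(-155, 382, Mul(27, 1)), Pow(319182, -1))) = Add(Mul(-40393, Rational(1, 310292)), Mul(Add(-155, 382, 27), Rational(1, 319182))) = Add(Rational(-40393, 310292), Mul(254, Rational(1, 319182))) = Add(Rational(-40393, 310292), Rational(127, 159591)) = Rational(-6406952179, 49519810572)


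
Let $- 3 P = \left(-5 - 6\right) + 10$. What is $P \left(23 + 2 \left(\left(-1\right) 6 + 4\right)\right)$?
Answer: $\frac{19}{3} \approx 6.3333$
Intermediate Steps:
$P = \frac{1}{3}$ ($P = - \frac{\left(-5 - 6\right) + 10}{3} = - \frac{-11 + 10}{3} = \left(- \frac{1}{3}\right) \left(-1\right) = \frac{1}{3} \approx 0.33333$)
$P \left(23 + 2 \left(\left(-1\right) 6 + 4\right)\right) = \frac{23 + 2 \left(\left(-1\right) 6 + 4\right)}{3} = \frac{23 + 2 \left(-6 + 4\right)}{3} = \frac{23 + 2 \left(-2\right)}{3} = \frac{23 - 4}{3} = \frac{1}{3} \cdot 19 = \frac{19}{3}$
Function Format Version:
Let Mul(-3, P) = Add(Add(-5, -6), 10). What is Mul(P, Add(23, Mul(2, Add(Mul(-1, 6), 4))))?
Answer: Rational(19, 3) ≈ 6.3333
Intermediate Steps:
P = Rational(1, 3) (P = Mul(Rational(-1, 3), Add(Add(-5, -6), 10)) = Mul(Rational(-1, 3), Add(-11, 10)) = Mul(Rational(-1, 3), -1) = Rational(1, 3) ≈ 0.33333)
Mul(P, Add(23, Mul(2, Add(Mul(-1, 6), 4)))) = Mul(Rational(1, 3), Add(23, Mul(2, Add(Mul(-1, 6), 4)))) = Mul(Rational(1, 3), Add(23, Mul(2, Add(-6, 4)))) = Mul(Rational(1, 3), Add(23, Mul(2, -2))) = Mul(Rational(1, 3), Add(23, -4)) = Mul(Rational(1, 3), 19) = Rational(19, 3)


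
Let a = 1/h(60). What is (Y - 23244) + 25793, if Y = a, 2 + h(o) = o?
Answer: 147843/58 ≈ 2549.0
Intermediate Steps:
h(o) = -2 + o
a = 1/58 (a = 1/(-2 + 60) = 1/58 ≈ 0.017241)
Y = 1/58 ≈ 0.017241
(Y - 23244) + 25793 = (1/58 - 23244) + 25793 = -1348151/58 + 25793 = 147843/58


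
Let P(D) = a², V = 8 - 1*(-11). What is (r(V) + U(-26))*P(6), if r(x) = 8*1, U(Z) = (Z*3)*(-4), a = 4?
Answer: 5120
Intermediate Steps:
V = 19 (V = 8 + 11 = 19)
U(Z) = -12*Z (U(Z) = (3*Z)*(-4) = -12*Z)
r(x) = 8
P(D) = 16 (P(D) = 4² = 16)
(r(V) + U(-26))*P(6) = (8 - 12*(-26))*16 = (8 + 312)*16 = 320*16 = 5120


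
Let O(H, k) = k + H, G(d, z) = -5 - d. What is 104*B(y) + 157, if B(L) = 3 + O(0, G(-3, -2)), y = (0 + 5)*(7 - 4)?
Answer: 261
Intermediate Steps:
y = 15 (y = 5*3 = 15)
O(H, k) = H + k
B(L) = 1 (B(L) = 3 + (0 + (-5 - 1*(-3))) = 3 + (0 + (-5 + 3)) = 3 + (0 - 2) = 3 - 2 = 1)
104*B(y) + 157 = 104*1 + 157 = 104 + 157 = 261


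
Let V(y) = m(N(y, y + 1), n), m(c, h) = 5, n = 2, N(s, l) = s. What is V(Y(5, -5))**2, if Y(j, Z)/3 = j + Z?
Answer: 25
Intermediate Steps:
Y(j, Z) = 3*Z + 3*j (Y(j, Z) = 3*(j + Z) = 3*(Z + j) = 3*Z + 3*j)
V(y) = 5
V(Y(5, -5))**2 = 5**2 = 25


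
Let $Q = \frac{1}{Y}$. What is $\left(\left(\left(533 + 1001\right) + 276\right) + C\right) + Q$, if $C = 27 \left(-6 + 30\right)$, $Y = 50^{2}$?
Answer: $\frac{6145001}{2500} \approx 2458.0$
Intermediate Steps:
$Y = 2500$
$Q = \frac{1}{2500} \approx 0.0004$
$C = 648$ ($C = 27 \cdot 24 = 648$)
$\left(\left(\left(533 + 1001\right) + 276\right) + C\right) + Q = \left(\left(\left(533 + 1001\right) + 276\right) + 648\right) + \frac{1}{2500} = \left(\left(1534 + 276\right) + 648\right) + \frac{1}{2500} = \left(1810 + 648\right) + \frac{1}{2500} = 2458 + \frac{1}{2500} = \frac{6145001}{2500}$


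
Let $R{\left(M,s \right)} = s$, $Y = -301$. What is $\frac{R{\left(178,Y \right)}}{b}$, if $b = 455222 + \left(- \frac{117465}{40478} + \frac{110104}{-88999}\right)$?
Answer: $- \frac{1084352958122}{1639923036790637} \approx -0.00066122$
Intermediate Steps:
$b = \frac{1639923036790637}{3602501522}$ ($b = 455222 + \left(\left(-117465\right) \frac{1}{40478} + 110104 \left(- \frac{1}{88999}\right)\right) = 455222 - \frac{14911057247}{3602501522} = \frac{1639923036790637}{3602501522} \approx 4.5522 \cdot 10^{5}$)
$\frac{R{\left(178,Y \right)}}{b} = - \frac{301}{\frac{1639923036790637}{3602501522}} = \left(-301\right) \frac{3602501522}{1639923036790637} = - \frac{1084352958122}{1639923036790637}$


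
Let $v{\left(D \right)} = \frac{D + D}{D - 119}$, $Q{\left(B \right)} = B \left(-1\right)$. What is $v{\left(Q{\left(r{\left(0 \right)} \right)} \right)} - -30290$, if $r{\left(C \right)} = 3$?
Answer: $\frac{1847693}{61} \approx 30290.0$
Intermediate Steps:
$Q{\left(B \right)} = - B$
$v{\left(D \right)} = \frac{2 D}{-119 + D}$
$v{\left(Q{\left(r{\left(0 \right)} \right)} \right)} - -30290 = \frac{2 \left(\left(-1\right) 3\right)}{-119 - 3} - -30290 = 2 \left(-3\right) \frac{1}{-119 - 3} + 30290 = 2 \left(-3\right) \frac{1}{-122} + 30290 = 2 \left(-3\right) \left(- \frac{1}{122}\right) + 30290 = \frac{3}{61} + 30290 = \frac{1847693}{61}$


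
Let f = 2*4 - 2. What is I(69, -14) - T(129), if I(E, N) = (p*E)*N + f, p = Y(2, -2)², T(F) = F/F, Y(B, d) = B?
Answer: -3859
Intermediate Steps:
T(F) = 1
p = 4 (p = 2² = 4)
f = 6 (f = 8 - 2 = 6)
I(E, N) = 6 + 4*E*N (I(E, N) = (4*E)*N + 6 = 4*E*N + 6 = 6 + 4*E*N)
I(69, -14) - T(129) = (6 + 4*69*(-14)) - 1*1 = (6 - 3864) - 1 = -3858 - 1 = -3859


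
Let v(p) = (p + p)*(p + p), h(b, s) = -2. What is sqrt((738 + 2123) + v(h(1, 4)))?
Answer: sqrt(2877) ≈ 53.638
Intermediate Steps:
v(p) = 4*p**2 (v(p) = (2*p)*(2*p) = 4*p**2)
sqrt((738 + 2123) + v(h(1, 4))) = sqrt((738 + 2123) + 4*(-2)**2) = sqrt(2861 + 4*4) = sqrt(2861 + 16) = sqrt(2877)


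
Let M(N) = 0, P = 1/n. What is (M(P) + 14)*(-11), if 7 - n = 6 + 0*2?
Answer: -154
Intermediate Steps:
n = 1 (n = 7 - (6 + 0*2) = 7 - (6 + 0) = 7 - 1*6 = 7 - 6 = 1)
P = 1 (P = 1/1 = 1)
(M(P) + 14)*(-11) = (0 + 14)*(-11) = 14*(-11) = -154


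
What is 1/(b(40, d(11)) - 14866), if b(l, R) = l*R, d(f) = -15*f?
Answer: -1/21466 ≈ -4.6585e-5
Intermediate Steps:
b(l, R) = R*l
1/(b(40, d(11)) - 14866) = 1/(-15*11*40 - 14866) = 1/(-165*40 - 14866) = 1/(-6600 - 14866) = 1/(-21466) = -1/21466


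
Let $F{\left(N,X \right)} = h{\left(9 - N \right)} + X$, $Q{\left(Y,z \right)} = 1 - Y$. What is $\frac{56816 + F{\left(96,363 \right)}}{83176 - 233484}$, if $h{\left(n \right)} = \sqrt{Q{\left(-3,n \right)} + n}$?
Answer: $- \frac{57179}{150308} - \frac{i \sqrt{83}}{150308} \approx -0.38041 - 6.0612 \cdot 10^{-5} i$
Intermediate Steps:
$h{\left(n \right)} = \sqrt{4 + n}$ ($h{\left(n \right)} = \sqrt{\left(1 - -3\right) + n} = \sqrt{\left(1 + 3\right) + n} = \sqrt{4 + n}$)
$F{\left(N,X \right)} = X + \sqrt{13 - N}$ ($F{\left(N,X \right)} = \sqrt{4 - \left(-9 + N\right)} + X = \sqrt{13 - N} + X = X + \sqrt{13 - N}$)
$\frac{56816 + F{\left(96,363 \right)}}{83176 - 233484} = \frac{56816 + \left(363 + \sqrt{13 - 96}\right)}{83176 - 233484} = \frac{56816 + \left(363 + \sqrt{13 - 96}\right)}{-150308} = \left(56816 + \left(363 + \sqrt{-83}\right)\right) \left(- \frac{1}{150308}\right) = \left(56816 + \left(363 + i \sqrt{83}\right)\right) \left(- \frac{1}{150308}\right) = \left(57179 + i \sqrt{83}\right) \left(- \frac{1}{150308}\right) = - \frac{57179}{150308} - \frac{i \sqrt{83}}{150308}$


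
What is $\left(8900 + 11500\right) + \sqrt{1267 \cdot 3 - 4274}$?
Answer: $20400 + i \sqrt{473} \approx 20400.0 + 21.749 i$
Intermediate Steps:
$\left(8900 + 11500\right) + \sqrt{1267 \cdot 3 - 4274} = 20400 + \sqrt{3801 - 4274} = 20400 + \sqrt{-473} = 20400 + i \sqrt{473}$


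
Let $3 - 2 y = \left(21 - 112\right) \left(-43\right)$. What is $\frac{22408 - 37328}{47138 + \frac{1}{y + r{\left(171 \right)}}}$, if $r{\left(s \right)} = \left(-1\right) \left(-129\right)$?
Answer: $- \frac{27243920}{86073987} \approx -0.31652$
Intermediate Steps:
$y = -1955$ ($y = \frac{3}{2} - \frac{\left(21 - 112\right) \left(-43\right)}{2} = \frac{3}{2} - \frac{\left(-91\right) \left(-43\right)}{2} = \frac{3}{2} - \frac{3913}{2} = -1955$)
$r{\left(s \right)} = 129$
$\frac{22408 - 37328}{47138 + \frac{1}{y + r{\left(171 \right)}}} = \frac{22408 - 37328}{47138 + \frac{1}{-1955 + 129}} = - \frac{14920}{47138 + \frac{1}{-1826}} = - \frac{14920}{47138 - \frac{1}{1826}} = - \frac{14920}{\frac{86073987}{1826}} = \left(-14920\right) \frac{1826}{86073987} = - \frac{27243920}{86073987}$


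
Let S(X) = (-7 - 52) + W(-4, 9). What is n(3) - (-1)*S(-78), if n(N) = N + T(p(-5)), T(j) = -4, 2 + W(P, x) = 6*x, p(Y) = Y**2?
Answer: -8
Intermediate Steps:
W(P, x) = -2 + 6*x
S(X) = -7 (S(X) = (-7 - 52) + (-2 + 6*9) = -59 + (-2 + 54) = -59 + 52 = -7)
n(N) = -4 + N (n(N) = N - 4 = -4 + N)
n(3) - (-1)*S(-78) = (-4 + 3) - (-1)*(-7) = -1 - 1*7 = -1 - 7 = -8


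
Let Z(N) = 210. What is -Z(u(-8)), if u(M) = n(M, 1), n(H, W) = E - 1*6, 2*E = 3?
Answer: -210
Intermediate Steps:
E = 3/2 (E = (½)*3 = 3/2 ≈ 1.5000)
n(H, W) = -9/2 (n(H, W) = 3/2 - 1*6 = 3/2 - 6 = -9/2)
u(M) = -9/2
-Z(u(-8)) = -1*210 = -210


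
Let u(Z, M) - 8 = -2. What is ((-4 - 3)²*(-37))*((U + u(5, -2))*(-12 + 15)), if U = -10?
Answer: 21756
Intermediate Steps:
u(Z, M) = 6 (u(Z, M) = 8 - 2 = 6)
((-4 - 3)²*(-37))*((U + u(5, -2))*(-12 + 15)) = ((-4 - 3)²*(-37))*((-10 + 6)*(-12 + 15)) = ((-7)²*(-37))*(-4*3) = (49*(-37))*(-12) = -1813*(-12) = 21756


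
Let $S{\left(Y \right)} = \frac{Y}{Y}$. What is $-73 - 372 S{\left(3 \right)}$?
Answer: $-445$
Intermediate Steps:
$S{\left(Y \right)} = 1$
$-73 - 372 S{\left(3 \right)} = -73 - 372 = -445$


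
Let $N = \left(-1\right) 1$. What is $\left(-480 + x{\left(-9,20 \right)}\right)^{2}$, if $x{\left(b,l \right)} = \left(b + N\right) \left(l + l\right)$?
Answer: $774400$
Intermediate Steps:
$N = -1$
$x{\left(b,l \right)} = 2 l \left(-1 + b\right)$ ($x{\left(b,l \right)} = \left(b - 1\right) \left(l + l\right) = \left(-1 + b\right) 2 l = 2 l \left(-1 + b\right)$)
$\left(-480 + x{\left(-9,20 \right)}\right)^{2} = \left(-480 + 2 \cdot 20 \left(-1 - 9\right)\right)^{2} = \left(-480 + 2 \cdot 20 \left(-10\right)\right)^{2} = \left(-480 - 400\right)^{2} = \left(-880\right)^{2} = 774400$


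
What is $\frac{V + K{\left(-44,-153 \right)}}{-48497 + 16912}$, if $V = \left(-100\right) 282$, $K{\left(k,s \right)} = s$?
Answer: $\frac{28353}{31585} \approx 0.89767$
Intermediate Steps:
$V = -28200$
$\frac{V + K{\left(-44,-153 \right)}}{-48497 + 16912} = \frac{-28200 - 153}{-48497 + 16912} = - \frac{28353}{-31585} = \left(-28353\right) \left(- \frac{1}{31585}\right) = \frac{28353}{31585}$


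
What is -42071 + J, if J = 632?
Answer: -41439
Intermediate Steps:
-42071 + J = -42071 + 632 = -41439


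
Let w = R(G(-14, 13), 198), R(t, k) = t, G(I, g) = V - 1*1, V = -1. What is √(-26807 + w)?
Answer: I*√26809 ≈ 163.73*I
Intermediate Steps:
G(I, g) = -2 (G(I, g) = -1 - 1*1 = -1 - 1 = -2)
w = -2
√(-26807 + w) = √(-26807 - 2) = √(-26809) = I*√26809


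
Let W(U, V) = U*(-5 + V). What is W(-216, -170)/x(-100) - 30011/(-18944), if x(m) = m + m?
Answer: -3550405/18944 ≈ -187.42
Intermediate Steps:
x(m) = 2*m
W(-216, -170)/x(-100) - 30011/(-18944) = (-216*(-5 - 170))/((2*(-100))) - 30011/(-18944) = -216*(-175)/(-200) - 30011*(-1/18944) = 37800*(-1/200) + 30011/18944 = -189 + 30011/18944 = -3550405/18944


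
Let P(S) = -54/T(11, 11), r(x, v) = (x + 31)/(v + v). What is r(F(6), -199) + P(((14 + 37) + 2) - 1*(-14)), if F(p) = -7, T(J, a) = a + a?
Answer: -5505/2189 ≈ -2.5148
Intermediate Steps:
T(J, a) = 2*a
r(x, v) = (31 + x)/(2*v) (r(x, v) = (31 + x)/((2*v)) = (31 + x)*(1/(2*v)) = (31 + x)/(2*v))
P(S) = -27/11 (P(S) = -54/(2*11) = -54/22 = -54*1/22 = -27/11)
r(F(6), -199) + P(((14 + 37) + 2) - 1*(-14)) = (1/2)*(31 - 7)/(-199) - 27/11 = (1/2)*(-1/199)*24 - 27/11 = -12/199 - 27/11 = -5505/2189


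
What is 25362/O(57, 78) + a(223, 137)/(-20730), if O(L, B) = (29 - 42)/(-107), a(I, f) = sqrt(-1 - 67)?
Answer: 2713734/13 - I*sqrt(17)/10365 ≈ 2.0875e+5 - 0.00039779*I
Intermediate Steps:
a(I, f) = 2*I*sqrt(17) (a(I, f) = sqrt(-68) = 2*I*sqrt(17))
O(L, B) = 13/107 (O(L, B) = -13*(-1/107) = 13/107)
25362/O(57, 78) + a(223, 137)/(-20730) = 25362/(13/107) + (2*I*sqrt(17))/(-20730) = 25362*(107/13) + (2*I*sqrt(17))*(-1/20730) = 2713734/13 - I*sqrt(17)/10365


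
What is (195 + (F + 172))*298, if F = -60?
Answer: 91486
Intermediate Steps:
(195 + (F + 172))*298 = (195 + (-60 + 172))*298 = (195 + 112)*298 = 307*298 = 91486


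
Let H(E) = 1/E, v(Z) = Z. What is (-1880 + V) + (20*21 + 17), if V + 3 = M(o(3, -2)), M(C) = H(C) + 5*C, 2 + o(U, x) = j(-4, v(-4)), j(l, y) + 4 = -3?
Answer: -13420/9 ≈ -1491.1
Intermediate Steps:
j(l, y) = -7 (j(l, y) = -4 - 3 = -7)
o(U, x) = -9 (o(U, x) = -2 - 7 = -9)
M(C) = 1/C + 5*C
V = -433/9 (V = -3 + (1/(-9) + 5*(-9)) = -3 + (-⅑ - 45) = -3 - 406/9 = -433/9 ≈ -48.111)
(-1880 + V) + (20*21 + 17) = (-1880 - 433/9) + (20*21 + 17) = -17353/9 + (420 + 17) = -17353/9 + 437 = -13420/9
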